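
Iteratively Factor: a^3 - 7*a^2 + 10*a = (a - 2)*(a^2 - 5*a) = (a - 5)*(a - 2)*(a)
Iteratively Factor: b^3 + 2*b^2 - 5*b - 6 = (b - 2)*(b^2 + 4*b + 3) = (b - 2)*(b + 1)*(b + 3)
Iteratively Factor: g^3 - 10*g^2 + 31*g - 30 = (g - 2)*(g^2 - 8*g + 15) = (g - 5)*(g - 2)*(g - 3)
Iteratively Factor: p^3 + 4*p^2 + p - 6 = (p + 2)*(p^2 + 2*p - 3) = (p - 1)*(p + 2)*(p + 3)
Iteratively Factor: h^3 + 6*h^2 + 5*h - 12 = (h + 3)*(h^2 + 3*h - 4) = (h - 1)*(h + 3)*(h + 4)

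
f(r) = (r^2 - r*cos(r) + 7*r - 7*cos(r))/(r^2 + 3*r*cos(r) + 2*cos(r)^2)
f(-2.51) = -0.56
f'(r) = (r*sin(r) + 2*r + 7*sin(r) - cos(r) + 7)/(r^2 + 3*r*cos(r) + 2*cos(r)^2) + (r^2 - r*cos(r) + 7*r - 7*cos(r))*(3*r*sin(r) - 2*r + 4*sin(r)*cos(r) - 3*cos(r))/(r^2 + 3*r*cos(r) + 2*cos(r)^2)^2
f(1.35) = 3.37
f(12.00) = 1.21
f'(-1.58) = -11.13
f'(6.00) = -0.19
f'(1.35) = 8.02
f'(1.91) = 16.84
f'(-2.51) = -0.55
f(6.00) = 1.19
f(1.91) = 10.18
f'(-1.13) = -608.94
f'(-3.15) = -0.09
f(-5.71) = -0.43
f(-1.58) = -3.35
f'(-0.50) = 107.75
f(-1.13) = -46.96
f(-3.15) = -0.39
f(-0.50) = -18.89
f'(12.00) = -0.21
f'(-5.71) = -0.26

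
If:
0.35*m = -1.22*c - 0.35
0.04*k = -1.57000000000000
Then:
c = -0.286885245901639*m - 0.286885245901639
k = -39.25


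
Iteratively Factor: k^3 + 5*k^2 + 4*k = (k + 4)*(k^2 + k) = k*(k + 4)*(k + 1)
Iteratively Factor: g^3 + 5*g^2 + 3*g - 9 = (g - 1)*(g^2 + 6*g + 9) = (g - 1)*(g + 3)*(g + 3)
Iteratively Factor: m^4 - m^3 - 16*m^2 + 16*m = (m - 4)*(m^3 + 3*m^2 - 4*m) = m*(m - 4)*(m^2 + 3*m - 4) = m*(m - 4)*(m + 4)*(m - 1)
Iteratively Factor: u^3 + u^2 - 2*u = (u - 1)*(u^2 + 2*u) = (u - 1)*(u + 2)*(u)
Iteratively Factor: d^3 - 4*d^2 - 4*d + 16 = (d + 2)*(d^2 - 6*d + 8) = (d - 4)*(d + 2)*(d - 2)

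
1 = 1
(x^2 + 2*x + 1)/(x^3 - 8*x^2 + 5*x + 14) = (x + 1)/(x^2 - 9*x + 14)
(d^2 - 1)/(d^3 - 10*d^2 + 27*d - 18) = (d + 1)/(d^2 - 9*d + 18)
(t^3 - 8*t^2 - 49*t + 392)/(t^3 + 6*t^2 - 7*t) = (t^2 - 15*t + 56)/(t*(t - 1))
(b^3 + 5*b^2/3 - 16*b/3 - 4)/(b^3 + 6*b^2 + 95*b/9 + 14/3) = 3*(b - 2)/(3*b + 7)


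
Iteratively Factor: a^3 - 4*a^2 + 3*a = (a)*(a^2 - 4*a + 3) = a*(a - 1)*(a - 3)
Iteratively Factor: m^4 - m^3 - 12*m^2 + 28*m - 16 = (m - 2)*(m^3 + m^2 - 10*m + 8) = (m - 2)^2*(m^2 + 3*m - 4) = (m - 2)^2*(m - 1)*(m + 4)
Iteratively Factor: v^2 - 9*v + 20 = (v - 5)*(v - 4)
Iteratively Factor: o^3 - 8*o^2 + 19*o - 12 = (o - 1)*(o^2 - 7*o + 12) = (o - 3)*(o - 1)*(o - 4)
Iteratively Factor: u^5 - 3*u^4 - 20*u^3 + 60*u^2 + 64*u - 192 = (u + 4)*(u^4 - 7*u^3 + 8*u^2 + 28*u - 48) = (u - 4)*(u + 4)*(u^3 - 3*u^2 - 4*u + 12) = (u - 4)*(u + 2)*(u + 4)*(u^2 - 5*u + 6) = (u - 4)*(u - 3)*(u + 2)*(u + 4)*(u - 2)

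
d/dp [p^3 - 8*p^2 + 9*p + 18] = 3*p^2 - 16*p + 9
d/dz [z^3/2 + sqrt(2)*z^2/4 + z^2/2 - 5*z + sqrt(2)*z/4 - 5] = 3*z^2/2 + sqrt(2)*z/2 + z - 5 + sqrt(2)/4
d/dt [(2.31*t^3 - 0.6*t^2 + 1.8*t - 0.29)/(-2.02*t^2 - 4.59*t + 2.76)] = (-4.6662*t^4 - 21.2058*t^3 + 25.5168*t^2 - 4.4836*t + 3.6369)/(4.0804*t^4 + 18.5436*t^3 + 9.9177*t^2 - 25.3368*t + 7.6176)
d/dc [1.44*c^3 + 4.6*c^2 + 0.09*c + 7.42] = 4.32*c^2 + 9.2*c + 0.09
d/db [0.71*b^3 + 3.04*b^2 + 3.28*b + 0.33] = 2.13*b^2 + 6.08*b + 3.28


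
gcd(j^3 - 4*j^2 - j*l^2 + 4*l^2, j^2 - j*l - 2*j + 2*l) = j - l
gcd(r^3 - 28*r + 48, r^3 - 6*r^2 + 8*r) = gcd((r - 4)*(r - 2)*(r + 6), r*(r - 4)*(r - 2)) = r^2 - 6*r + 8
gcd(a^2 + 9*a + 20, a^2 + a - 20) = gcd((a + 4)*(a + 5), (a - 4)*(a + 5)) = a + 5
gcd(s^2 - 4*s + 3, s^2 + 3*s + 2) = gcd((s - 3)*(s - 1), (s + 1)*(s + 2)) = 1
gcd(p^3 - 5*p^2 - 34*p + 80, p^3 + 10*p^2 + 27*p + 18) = 1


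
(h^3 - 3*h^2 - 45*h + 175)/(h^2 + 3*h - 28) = (h^2 - 10*h + 25)/(h - 4)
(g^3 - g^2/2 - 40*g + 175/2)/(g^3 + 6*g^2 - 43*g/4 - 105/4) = 2*(g - 5)/(2*g + 3)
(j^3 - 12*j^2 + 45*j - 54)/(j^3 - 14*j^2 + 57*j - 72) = (j - 6)/(j - 8)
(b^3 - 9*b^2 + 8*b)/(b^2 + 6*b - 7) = b*(b - 8)/(b + 7)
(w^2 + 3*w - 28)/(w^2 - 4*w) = (w + 7)/w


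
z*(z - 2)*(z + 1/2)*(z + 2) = z^4 + z^3/2 - 4*z^2 - 2*z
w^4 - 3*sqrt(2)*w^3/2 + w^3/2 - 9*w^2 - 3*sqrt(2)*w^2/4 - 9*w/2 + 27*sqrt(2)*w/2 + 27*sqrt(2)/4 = (w - 3)*(w + 1/2)*(w + 3)*(w - 3*sqrt(2)/2)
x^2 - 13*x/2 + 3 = (x - 6)*(x - 1/2)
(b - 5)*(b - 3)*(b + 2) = b^3 - 6*b^2 - b + 30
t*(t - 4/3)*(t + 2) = t^3 + 2*t^2/3 - 8*t/3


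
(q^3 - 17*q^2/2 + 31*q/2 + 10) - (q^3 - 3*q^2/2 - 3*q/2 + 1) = -7*q^2 + 17*q + 9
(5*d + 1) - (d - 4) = 4*d + 5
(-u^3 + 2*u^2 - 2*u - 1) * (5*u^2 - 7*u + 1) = -5*u^5 + 17*u^4 - 25*u^3 + 11*u^2 + 5*u - 1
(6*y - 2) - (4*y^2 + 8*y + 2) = -4*y^2 - 2*y - 4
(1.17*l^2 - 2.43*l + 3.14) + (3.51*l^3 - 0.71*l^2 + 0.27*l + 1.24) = 3.51*l^3 + 0.46*l^2 - 2.16*l + 4.38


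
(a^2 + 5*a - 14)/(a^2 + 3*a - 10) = (a + 7)/(a + 5)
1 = 1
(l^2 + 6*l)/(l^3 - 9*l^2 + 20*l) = (l + 6)/(l^2 - 9*l + 20)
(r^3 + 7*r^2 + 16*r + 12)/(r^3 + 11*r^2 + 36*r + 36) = (r + 2)/(r + 6)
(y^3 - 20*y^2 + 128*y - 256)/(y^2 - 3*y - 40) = (y^2 - 12*y + 32)/(y + 5)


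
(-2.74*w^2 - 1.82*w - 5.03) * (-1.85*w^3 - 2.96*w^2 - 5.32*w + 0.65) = 5.069*w^5 + 11.4774*w^4 + 29.2695*w^3 + 22.7902*w^2 + 25.5766*w - 3.2695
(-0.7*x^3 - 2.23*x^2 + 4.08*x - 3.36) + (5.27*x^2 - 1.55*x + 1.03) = -0.7*x^3 + 3.04*x^2 + 2.53*x - 2.33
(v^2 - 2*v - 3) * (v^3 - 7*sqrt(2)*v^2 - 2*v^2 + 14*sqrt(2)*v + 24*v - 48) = v^5 - 7*sqrt(2)*v^4 - 4*v^4 + 25*v^3 + 28*sqrt(2)*v^3 - 90*v^2 - 7*sqrt(2)*v^2 - 42*sqrt(2)*v + 24*v + 144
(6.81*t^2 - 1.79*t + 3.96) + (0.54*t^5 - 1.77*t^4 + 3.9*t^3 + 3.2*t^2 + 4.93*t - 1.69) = 0.54*t^5 - 1.77*t^4 + 3.9*t^3 + 10.01*t^2 + 3.14*t + 2.27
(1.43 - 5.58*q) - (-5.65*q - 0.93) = 0.0700000000000003*q + 2.36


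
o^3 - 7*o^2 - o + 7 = (o - 7)*(o - 1)*(o + 1)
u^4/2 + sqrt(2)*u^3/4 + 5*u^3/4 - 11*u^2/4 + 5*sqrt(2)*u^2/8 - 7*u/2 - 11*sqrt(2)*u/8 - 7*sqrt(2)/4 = (u - 2)*(u + 7/2)*(sqrt(2)*u/2 + 1/2)*(sqrt(2)*u/2 + sqrt(2)/2)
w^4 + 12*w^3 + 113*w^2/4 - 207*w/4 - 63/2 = (w - 3/2)*(w + 1/2)*(w + 6)*(w + 7)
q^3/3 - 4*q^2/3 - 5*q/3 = q*(q/3 + 1/3)*(q - 5)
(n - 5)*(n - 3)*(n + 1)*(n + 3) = n^4 - 4*n^3 - 14*n^2 + 36*n + 45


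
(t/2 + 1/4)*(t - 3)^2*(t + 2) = t^4/2 - 7*t^3/4 - 5*t^2/2 + 33*t/4 + 9/2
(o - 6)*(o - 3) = o^2 - 9*o + 18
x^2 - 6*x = x*(x - 6)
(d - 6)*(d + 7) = d^2 + d - 42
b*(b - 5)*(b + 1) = b^3 - 4*b^2 - 5*b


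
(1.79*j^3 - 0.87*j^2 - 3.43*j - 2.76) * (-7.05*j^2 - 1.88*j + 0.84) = -12.6195*j^5 + 2.7683*j^4 + 27.3207*j^3 + 25.1756*j^2 + 2.3076*j - 2.3184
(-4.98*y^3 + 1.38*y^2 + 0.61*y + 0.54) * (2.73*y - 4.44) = -13.5954*y^4 + 25.8786*y^3 - 4.4619*y^2 - 1.2342*y - 2.3976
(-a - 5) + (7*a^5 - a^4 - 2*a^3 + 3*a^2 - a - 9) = 7*a^5 - a^4 - 2*a^3 + 3*a^2 - 2*a - 14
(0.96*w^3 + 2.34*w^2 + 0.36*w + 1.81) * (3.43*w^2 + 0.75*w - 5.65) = 3.2928*w^5 + 8.7462*w^4 - 2.4342*w^3 - 6.7427*w^2 - 0.6765*w - 10.2265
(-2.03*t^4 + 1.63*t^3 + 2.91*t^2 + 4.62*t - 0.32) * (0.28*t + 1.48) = -0.5684*t^5 - 2.548*t^4 + 3.2272*t^3 + 5.6004*t^2 + 6.748*t - 0.4736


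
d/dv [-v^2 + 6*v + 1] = 6 - 2*v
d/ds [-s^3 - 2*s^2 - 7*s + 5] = -3*s^2 - 4*s - 7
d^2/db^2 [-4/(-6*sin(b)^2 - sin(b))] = 4*(-144*sin(b) - 18 + 215/sin(b) + 36/sin(b)^2 + 2/sin(b)^3)/(6*sin(b) + 1)^3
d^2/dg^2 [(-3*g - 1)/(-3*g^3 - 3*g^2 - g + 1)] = 2*((3*g + 1)*(9*g^2 + 6*g + 1)^2 - 3*(9*g^2 + 6*g + (3*g + 1)^2 + 1)*(3*g^3 + 3*g^2 + g - 1))/(3*g^3 + 3*g^2 + g - 1)^3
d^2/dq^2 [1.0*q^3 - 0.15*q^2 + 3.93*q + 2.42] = 6.0*q - 0.3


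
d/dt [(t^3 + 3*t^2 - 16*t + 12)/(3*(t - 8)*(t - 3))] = (t^4 - 22*t^3 + 55*t^2 + 120*t - 252)/(3*(t^4 - 22*t^3 + 169*t^2 - 528*t + 576))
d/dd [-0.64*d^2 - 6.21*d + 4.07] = -1.28*d - 6.21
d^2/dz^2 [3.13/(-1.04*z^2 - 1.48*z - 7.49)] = (6.770816*z^2 + 9.635392*z - 3.13*(2.08*z + 1.48)*(4.16*z + 2.96) + 48.762896)/(1.04*z^2 + 1.48*z + 7.49)^3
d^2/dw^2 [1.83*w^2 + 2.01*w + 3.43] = 3.66000000000000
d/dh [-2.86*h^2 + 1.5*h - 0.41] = 1.5 - 5.72*h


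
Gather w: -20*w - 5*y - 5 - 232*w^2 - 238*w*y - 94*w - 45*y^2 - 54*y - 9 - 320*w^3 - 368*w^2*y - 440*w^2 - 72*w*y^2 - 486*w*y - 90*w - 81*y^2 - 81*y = -320*w^3 + w^2*(-368*y - 672) + w*(-72*y^2 - 724*y - 204) - 126*y^2 - 140*y - 14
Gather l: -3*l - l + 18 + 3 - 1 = 20 - 4*l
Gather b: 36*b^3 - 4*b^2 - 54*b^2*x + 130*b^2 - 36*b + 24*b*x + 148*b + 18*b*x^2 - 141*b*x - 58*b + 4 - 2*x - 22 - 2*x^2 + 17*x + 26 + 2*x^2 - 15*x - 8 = 36*b^3 + b^2*(126 - 54*x) + b*(18*x^2 - 117*x + 54)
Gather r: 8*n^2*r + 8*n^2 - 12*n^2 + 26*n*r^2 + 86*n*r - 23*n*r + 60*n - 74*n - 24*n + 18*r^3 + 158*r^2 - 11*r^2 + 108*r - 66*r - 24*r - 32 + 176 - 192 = -4*n^2 - 38*n + 18*r^3 + r^2*(26*n + 147) + r*(8*n^2 + 63*n + 18) - 48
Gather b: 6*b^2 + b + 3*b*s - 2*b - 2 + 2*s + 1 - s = 6*b^2 + b*(3*s - 1) + s - 1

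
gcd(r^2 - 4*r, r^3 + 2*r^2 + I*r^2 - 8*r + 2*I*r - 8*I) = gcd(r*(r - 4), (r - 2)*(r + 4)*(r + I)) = 1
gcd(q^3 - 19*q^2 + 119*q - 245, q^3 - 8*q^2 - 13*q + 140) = q^2 - 12*q + 35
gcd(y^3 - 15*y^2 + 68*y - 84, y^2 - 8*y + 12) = y^2 - 8*y + 12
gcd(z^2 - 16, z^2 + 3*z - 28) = z - 4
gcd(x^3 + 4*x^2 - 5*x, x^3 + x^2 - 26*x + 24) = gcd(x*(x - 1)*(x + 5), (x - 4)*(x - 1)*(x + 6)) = x - 1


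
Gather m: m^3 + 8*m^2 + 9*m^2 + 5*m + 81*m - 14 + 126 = m^3 + 17*m^2 + 86*m + 112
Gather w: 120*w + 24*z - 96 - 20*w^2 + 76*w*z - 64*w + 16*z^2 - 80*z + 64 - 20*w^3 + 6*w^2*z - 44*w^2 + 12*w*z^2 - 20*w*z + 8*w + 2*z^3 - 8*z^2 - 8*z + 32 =-20*w^3 + w^2*(6*z - 64) + w*(12*z^2 + 56*z + 64) + 2*z^3 + 8*z^2 - 64*z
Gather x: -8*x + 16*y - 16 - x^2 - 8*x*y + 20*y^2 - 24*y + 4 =-x^2 + x*(-8*y - 8) + 20*y^2 - 8*y - 12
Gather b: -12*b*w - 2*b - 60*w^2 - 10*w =b*(-12*w - 2) - 60*w^2 - 10*w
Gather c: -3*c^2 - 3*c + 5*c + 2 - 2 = -3*c^2 + 2*c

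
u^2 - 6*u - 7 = (u - 7)*(u + 1)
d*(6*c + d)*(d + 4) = 6*c*d^2 + 24*c*d + d^3 + 4*d^2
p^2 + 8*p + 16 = (p + 4)^2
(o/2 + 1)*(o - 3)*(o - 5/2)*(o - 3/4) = o^4/2 - 17*o^3/8 - 7*o^2/16 + 141*o/16 - 45/8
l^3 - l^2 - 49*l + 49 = (l - 7)*(l - 1)*(l + 7)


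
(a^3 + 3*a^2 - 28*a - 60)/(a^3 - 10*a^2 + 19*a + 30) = (a^2 + 8*a + 12)/(a^2 - 5*a - 6)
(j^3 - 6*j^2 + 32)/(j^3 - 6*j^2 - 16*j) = (j^2 - 8*j + 16)/(j*(j - 8))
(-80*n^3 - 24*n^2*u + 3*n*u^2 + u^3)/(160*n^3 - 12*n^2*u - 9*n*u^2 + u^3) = (4*n + u)/(-8*n + u)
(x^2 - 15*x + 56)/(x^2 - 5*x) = (x^2 - 15*x + 56)/(x*(x - 5))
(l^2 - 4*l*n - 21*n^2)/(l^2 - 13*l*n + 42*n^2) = (l + 3*n)/(l - 6*n)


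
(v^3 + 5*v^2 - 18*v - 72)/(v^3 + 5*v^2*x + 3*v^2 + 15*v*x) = (v^2 + 2*v - 24)/(v*(v + 5*x))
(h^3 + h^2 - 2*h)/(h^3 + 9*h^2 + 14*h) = (h - 1)/(h + 7)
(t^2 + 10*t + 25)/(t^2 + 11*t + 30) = (t + 5)/(t + 6)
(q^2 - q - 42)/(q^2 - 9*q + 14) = (q + 6)/(q - 2)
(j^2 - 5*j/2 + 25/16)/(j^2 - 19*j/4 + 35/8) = (4*j - 5)/(2*(2*j - 7))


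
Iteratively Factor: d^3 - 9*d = (d + 3)*(d^2 - 3*d) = (d - 3)*(d + 3)*(d)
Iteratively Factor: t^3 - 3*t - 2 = (t + 1)*(t^2 - t - 2) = (t + 1)^2*(t - 2)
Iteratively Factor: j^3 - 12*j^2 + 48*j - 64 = (j - 4)*(j^2 - 8*j + 16) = (j - 4)^2*(j - 4)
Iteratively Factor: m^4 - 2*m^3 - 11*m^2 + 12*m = (m + 3)*(m^3 - 5*m^2 + 4*m) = m*(m + 3)*(m^2 - 5*m + 4) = m*(m - 1)*(m + 3)*(m - 4)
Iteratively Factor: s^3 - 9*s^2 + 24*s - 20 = (s - 2)*(s^2 - 7*s + 10) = (s - 5)*(s - 2)*(s - 2)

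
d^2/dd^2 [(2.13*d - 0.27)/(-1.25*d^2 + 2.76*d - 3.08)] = (-(2.13*d - 0.27)*(2.5*d - 2.76)*(5.0*d - 5.52) + (15.975*d - 12.4326)*(1.25*d^2 - 2.76*d + 3.08))/(1.25*d^2 - 2.76*d + 3.08)^3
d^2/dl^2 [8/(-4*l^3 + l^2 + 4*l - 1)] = 16*((12*l - 1)*(4*l^3 - l^2 - 4*l + 1) - 4*(-6*l^2 + l + 2)^2)/(4*l^3 - l^2 - 4*l + 1)^3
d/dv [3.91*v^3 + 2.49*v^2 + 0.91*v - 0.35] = 11.73*v^2 + 4.98*v + 0.91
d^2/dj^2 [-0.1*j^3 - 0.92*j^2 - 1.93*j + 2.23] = -0.6*j - 1.84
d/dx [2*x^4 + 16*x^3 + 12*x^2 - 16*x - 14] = 8*x^3 + 48*x^2 + 24*x - 16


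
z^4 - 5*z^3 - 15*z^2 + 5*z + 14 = (z - 7)*(z - 1)*(z + 1)*(z + 2)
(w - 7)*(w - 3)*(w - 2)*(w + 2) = w^4 - 10*w^3 + 17*w^2 + 40*w - 84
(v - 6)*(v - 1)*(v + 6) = v^3 - v^2 - 36*v + 36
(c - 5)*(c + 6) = c^2 + c - 30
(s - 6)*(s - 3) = s^2 - 9*s + 18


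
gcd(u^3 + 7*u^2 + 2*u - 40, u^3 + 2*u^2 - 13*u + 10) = u^2 + 3*u - 10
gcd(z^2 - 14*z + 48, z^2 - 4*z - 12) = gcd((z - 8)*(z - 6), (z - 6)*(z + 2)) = z - 6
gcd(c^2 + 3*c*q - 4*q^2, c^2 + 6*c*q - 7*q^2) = -c + q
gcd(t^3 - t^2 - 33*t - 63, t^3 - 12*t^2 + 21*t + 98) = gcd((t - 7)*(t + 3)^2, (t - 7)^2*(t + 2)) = t - 7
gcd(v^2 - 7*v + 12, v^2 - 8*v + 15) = v - 3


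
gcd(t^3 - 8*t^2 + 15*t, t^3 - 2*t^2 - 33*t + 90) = t^2 - 8*t + 15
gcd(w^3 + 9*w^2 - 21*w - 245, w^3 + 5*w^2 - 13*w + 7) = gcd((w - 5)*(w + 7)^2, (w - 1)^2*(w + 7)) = w + 7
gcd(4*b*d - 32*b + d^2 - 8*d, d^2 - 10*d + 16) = d - 8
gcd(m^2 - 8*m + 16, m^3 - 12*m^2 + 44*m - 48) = m - 4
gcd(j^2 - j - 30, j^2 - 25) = j + 5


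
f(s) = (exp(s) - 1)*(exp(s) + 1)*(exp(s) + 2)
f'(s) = (exp(s) - 1)*(exp(s) + 1)*exp(s) + (exp(s) - 1)*(exp(s) + 2)*exp(s) + (exp(s) + 1)*(exp(s) + 2)*exp(s) = (3*exp(2*s) + 4*exp(s) - 1)*exp(s)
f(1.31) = 72.67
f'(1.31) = 203.96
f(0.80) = 16.70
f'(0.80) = 50.66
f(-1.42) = -2.11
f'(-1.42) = 0.03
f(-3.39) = -2.03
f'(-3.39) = -0.03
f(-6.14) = -2.00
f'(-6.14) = -0.00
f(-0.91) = -2.01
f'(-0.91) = 0.44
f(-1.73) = -2.11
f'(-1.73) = -0.03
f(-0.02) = -0.12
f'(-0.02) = 5.69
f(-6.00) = -2.00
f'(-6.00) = 0.00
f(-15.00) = -2.00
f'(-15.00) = 0.00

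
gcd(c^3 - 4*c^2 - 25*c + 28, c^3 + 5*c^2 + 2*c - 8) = c^2 + 3*c - 4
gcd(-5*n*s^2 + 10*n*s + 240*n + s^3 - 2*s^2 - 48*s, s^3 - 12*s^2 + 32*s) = s - 8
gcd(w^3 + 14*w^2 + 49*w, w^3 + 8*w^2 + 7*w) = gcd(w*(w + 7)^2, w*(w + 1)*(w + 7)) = w^2 + 7*w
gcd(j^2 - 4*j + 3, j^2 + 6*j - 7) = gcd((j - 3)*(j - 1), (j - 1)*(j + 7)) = j - 1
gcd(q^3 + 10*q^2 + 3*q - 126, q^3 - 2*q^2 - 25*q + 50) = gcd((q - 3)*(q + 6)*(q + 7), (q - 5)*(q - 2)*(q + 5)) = 1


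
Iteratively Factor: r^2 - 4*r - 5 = (r + 1)*(r - 5)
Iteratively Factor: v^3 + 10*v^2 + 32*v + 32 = (v + 2)*(v^2 + 8*v + 16) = (v + 2)*(v + 4)*(v + 4)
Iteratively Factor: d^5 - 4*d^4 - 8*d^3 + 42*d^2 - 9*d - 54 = (d - 2)*(d^4 - 2*d^3 - 12*d^2 + 18*d + 27) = (d - 3)*(d - 2)*(d^3 + d^2 - 9*d - 9) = (d - 3)*(d - 2)*(d + 3)*(d^2 - 2*d - 3) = (d - 3)^2*(d - 2)*(d + 3)*(d + 1)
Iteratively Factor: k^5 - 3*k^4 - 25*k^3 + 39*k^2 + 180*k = (k + 3)*(k^4 - 6*k^3 - 7*k^2 + 60*k) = (k - 4)*(k + 3)*(k^3 - 2*k^2 - 15*k) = (k - 4)*(k + 3)^2*(k^2 - 5*k) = (k - 5)*(k - 4)*(k + 3)^2*(k)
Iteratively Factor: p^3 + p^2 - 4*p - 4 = (p - 2)*(p^2 + 3*p + 2) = (p - 2)*(p + 1)*(p + 2)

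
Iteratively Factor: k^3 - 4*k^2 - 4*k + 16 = (k - 2)*(k^2 - 2*k - 8) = (k - 4)*(k - 2)*(k + 2)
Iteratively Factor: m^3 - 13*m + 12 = (m + 4)*(m^2 - 4*m + 3) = (m - 1)*(m + 4)*(m - 3)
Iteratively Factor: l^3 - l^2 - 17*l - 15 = (l + 1)*(l^2 - 2*l - 15) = (l - 5)*(l + 1)*(l + 3)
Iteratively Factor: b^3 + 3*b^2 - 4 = (b + 2)*(b^2 + b - 2) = (b + 2)^2*(b - 1)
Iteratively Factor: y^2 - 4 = (y + 2)*(y - 2)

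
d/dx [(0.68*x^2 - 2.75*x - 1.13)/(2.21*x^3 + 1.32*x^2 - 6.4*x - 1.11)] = (-1.5028*x^4 + 12.155*x^3 + 6.7699*x^2 + 1.4736*x - 4.1795)/(4.8841*x^6 + 5.8344*x^5 - 26.5456*x^4 - 21.8022*x^3 + 38.0296*x^2 + 14.208*x + 1.2321)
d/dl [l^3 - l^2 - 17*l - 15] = 3*l^2 - 2*l - 17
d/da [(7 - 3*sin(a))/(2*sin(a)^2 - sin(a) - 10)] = (6*sin(a)^2 - 28*sin(a) + 37)*cos(a)/(sin(a) + cos(2*a) + 9)^2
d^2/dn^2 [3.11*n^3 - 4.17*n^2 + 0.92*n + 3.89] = 18.66*n - 8.34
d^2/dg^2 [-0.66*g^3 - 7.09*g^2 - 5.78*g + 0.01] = -3.96*g - 14.18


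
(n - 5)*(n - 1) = n^2 - 6*n + 5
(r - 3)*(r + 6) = r^2 + 3*r - 18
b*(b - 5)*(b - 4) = b^3 - 9*b^2 + 20*b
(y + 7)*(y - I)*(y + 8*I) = y^3 + 7*y^2 + 7*I*y^2 + 8*y + 49*I*y + 56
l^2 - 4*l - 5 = (l - 5)*(l + 1)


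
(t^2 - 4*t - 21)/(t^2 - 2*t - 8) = (-t^2 + 4*t + 21)/(-t^2 + 2*t + 8)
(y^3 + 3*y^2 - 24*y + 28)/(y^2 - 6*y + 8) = (y^2 + 5*y - 14)/(y - 4)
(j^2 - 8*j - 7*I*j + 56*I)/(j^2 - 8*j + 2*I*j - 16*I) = (j - 7*I)/(j + 2*I)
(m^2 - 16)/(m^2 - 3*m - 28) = (m - 4)/(m - 7)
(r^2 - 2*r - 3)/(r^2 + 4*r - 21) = (r + 1)/(r + 7)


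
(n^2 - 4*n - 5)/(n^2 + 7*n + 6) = (n - 5)/(n + 6)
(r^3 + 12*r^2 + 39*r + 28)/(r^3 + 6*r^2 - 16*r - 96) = (r^2 + 8*r + 7)/(r^2 + 2*r - 24)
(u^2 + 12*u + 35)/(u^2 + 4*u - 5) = (u + 7)/(u - 1)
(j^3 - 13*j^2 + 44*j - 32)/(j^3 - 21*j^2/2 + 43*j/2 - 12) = 2*(j - 4)/(2*j - 3)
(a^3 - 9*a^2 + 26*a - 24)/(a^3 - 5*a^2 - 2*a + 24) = (a - 2)/(a + 2)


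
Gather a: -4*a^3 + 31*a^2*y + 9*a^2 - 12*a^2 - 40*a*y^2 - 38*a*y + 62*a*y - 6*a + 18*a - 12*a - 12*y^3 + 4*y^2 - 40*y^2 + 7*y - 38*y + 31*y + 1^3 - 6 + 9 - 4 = -4*a^3 + a^2*(31*y - 3) + a*(-40*y^2 + 24*y) - 12*y^3 - 36*y^2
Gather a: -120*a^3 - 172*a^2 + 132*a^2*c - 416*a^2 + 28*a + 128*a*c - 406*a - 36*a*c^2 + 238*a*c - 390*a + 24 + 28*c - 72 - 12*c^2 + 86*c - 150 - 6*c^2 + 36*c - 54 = -120*a^3 + a^2*(132*c - 588) + a*(-36*c^2 + 366*c - 768) - 18*c^2 + 150*c - 252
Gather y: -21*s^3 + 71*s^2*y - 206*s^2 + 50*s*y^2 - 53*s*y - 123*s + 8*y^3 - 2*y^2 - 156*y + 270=-21*s^3 - 206*s^2 - 123*s + 8*y^3 + y^2*(50*s - 2) + y*(71*s^2 - 53*s - 156) + 270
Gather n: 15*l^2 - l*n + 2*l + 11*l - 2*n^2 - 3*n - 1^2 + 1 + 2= 15*l^2 + 13*l - 2*n^2 + n*(-l - 3) + 2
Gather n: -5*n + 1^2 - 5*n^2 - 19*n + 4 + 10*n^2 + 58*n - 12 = 5*n^2 + 34*n - 7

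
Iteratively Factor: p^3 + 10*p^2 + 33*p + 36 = (p + 3)*(p^2 + 7*p + 12) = (p + 3)*(p + 4)*(p + 3)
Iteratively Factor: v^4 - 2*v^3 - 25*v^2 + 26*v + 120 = (v + 2)*(v^3 - 4*v^2 - 17*v + 60) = (v + 2)*(v + 4)*(v^2 - 8*v + 15) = (v - 5)*(v + 2)*(v + 4)*(v - 3)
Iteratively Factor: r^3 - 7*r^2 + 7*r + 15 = (r + 1)*(r^2 - 8*r + 15) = (r - 3)*(r + 1)*(r - 5)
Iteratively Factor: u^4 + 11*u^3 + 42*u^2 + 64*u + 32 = (u + 1)*(u^3 + 10*u^2 + 32*u + 32) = (u + 1)*(u + 4)*(u^2 + 6*u + 8) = (u + 1)*(u + 4)^2*(u + 2)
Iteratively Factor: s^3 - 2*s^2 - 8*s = (s)*(s^2 - 2*s - 8) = s*(s + 2)*(s - 4)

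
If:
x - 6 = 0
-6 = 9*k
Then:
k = -2/3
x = 6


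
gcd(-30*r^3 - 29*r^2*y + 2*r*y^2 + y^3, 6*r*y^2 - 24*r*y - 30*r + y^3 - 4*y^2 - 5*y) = 6*r + y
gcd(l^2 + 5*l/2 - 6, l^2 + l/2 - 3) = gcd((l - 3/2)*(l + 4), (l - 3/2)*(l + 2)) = l - 3/2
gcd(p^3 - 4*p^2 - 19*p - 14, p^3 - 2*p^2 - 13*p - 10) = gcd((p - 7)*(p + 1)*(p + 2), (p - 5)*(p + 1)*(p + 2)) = p^2 + 3*p + 2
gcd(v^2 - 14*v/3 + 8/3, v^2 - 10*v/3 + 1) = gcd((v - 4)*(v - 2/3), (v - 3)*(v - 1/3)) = 1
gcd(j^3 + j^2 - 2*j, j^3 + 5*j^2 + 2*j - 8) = j^2 + j - 2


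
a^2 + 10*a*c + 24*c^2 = (a + 4*c)*(a + 6*c)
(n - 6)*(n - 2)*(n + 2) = n^3 - 6*n^2 - 4*n + 24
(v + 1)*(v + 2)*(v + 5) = v^3 + 8*v^2 + 17*v + 10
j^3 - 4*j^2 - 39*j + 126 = (j - 7)*(j - 3)*(j + 6)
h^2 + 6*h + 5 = (h + 1)*(h + 5)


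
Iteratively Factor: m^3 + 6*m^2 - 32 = (m + 4)*(m^2 + 2*m - 8) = (m + 4)^2*(m - 2)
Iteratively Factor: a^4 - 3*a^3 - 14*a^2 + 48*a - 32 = (a - 1)*(a^3 - 2*a^2 - 16*a + 32) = (a - 4)*(a - 1)*(a^2 + 2*a - 8) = (a - 4)*(a - 2)*(a - 1)*(a + 4)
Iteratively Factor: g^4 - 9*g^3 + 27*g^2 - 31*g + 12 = (g - 3)*(g^3 - 6*g^2 + 9*g - 4) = (g - 3)*(g - 1)*(g^2 - 5*g + 4) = (g - 3)*(g - 1)^2*(g - 4)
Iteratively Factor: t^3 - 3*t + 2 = (t + 2)*(t^2 - 2*t + 1) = (t - 1)*(t + 2)*(t - 1)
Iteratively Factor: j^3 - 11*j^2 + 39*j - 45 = (j - 3)*(j^2 - 8*j + 15) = (j - 3)^2*(j - 5)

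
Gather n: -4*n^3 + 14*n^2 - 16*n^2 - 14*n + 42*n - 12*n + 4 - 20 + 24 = -4*n^3 - 2*n^2 + 16*n + 8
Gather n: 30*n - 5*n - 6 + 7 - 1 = 25*n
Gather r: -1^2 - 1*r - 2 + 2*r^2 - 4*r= 2*r^2 - 5*r - 3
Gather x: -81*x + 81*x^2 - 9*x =81*x^2 - 90*x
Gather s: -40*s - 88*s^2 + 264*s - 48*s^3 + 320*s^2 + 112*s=-48*s^3 + 232*s^2 + 336*s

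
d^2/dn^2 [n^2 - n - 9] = 2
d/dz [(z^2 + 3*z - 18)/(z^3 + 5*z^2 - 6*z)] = (-z^2 + 6*z - 3)/(z^2*(z^2 - 2*z + 1))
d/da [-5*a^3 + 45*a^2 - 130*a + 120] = -15*a^2 + 90*a - 130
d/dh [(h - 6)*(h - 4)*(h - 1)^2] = 4*h^3 - 36*h^2 + 90*h - 58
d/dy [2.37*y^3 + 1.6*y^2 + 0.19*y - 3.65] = 7.11*y^2 + 3.2*y + 0.19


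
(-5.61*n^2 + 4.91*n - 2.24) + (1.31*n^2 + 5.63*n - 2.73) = -4.3*n^2 + 10.54*n - 4.97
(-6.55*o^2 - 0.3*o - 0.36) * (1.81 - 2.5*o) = 16.375*o^3 - 11.1055*o^2 + 0.357*o - 0.6516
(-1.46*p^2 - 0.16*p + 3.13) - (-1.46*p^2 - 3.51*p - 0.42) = 3.35*p + 3.55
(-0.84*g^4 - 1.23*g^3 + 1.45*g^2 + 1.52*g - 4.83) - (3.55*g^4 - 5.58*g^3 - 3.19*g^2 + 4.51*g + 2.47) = -4.39*g^4 + 4.35*g^3 + 4.64*g^2 - 2.99*g - 7.3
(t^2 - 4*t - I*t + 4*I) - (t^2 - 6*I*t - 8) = -4*t + 5*I*t + 8 + 4*I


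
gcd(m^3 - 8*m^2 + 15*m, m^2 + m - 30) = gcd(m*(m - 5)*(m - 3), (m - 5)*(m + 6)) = m - 5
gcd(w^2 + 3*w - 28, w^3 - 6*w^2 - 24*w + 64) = 1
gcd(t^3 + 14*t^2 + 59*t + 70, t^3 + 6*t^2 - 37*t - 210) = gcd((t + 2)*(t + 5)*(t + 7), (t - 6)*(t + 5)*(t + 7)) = t^2 + 12*t + 35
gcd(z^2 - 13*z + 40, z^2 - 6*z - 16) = z - 8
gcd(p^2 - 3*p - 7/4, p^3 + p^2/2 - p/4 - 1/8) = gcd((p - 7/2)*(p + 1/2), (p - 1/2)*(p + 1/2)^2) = p + 1/2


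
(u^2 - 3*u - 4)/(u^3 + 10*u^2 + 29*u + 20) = (u - 4)/(u^2 + 9*u + 20)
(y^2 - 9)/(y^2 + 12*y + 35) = (y^2 - 9)/(y^2 + 12*y + 35)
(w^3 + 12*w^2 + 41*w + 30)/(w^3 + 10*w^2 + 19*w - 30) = (w + 1)/(w - 1)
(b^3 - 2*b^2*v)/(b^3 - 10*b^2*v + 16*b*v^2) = b/(b - 8*v)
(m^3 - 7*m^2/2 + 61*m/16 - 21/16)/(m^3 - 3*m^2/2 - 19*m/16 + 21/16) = (m - 1)/(m + 1)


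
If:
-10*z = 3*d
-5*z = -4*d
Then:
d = 0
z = 0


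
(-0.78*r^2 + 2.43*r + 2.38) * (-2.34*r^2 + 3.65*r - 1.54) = 1.8252*r^4 - 8.5332*r^3 + 4.5015*r^2 + 4.9448*r - 3.6652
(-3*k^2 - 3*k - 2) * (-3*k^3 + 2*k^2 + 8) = 9*k^5 + 3*k^4 - 28*k^2 - 24*k - 16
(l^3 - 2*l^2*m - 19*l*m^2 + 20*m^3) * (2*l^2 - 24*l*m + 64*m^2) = 2*l^5 - 28*l^4*m + 74*l^3*m^2 + 368*l^2*m^3 - 1696*l*m^4 + 1280*m^5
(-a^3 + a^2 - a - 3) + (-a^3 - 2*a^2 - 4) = -2*a^3 - a^2 - a - 7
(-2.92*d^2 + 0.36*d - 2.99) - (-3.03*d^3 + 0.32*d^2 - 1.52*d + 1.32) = 3.03*d^3 - 3.24*d^2 + 1.88*d - 4.31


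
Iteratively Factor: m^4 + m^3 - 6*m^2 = (m + 3)*(m^3 - 2*m^2) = m*(m + 3)*(m^2 - 2*m) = m*(m - 2)*(m + 3)*(m)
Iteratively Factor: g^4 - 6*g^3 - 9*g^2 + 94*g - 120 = (g - 2)*(g^3 - 4*g^2 - 17*g + 60) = (g - 5)*(g - 2)*(g^2 + g - 12) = (g - 5)*(g - 2)*(g + 4)*(g - 3)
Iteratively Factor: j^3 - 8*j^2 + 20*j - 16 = (j - 2)*(j^2 - 6*j + 8) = (j - 4)*(j - 2)*(j - 2)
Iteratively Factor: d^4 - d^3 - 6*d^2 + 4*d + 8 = (d - 2)*(d^3 + d^2 - 4*d - 4) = (d - 2)^2*(d^2 + 3*d + 2) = (d - 2)^2*(d + 1)*(d + 2)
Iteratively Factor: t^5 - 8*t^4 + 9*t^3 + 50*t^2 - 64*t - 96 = (t - 4)*(t^4 - 4*t^3 - 7*t^2 + 22*t + 24) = (t - 4)*(t - 3)*(t^3 - t^2 - 10*t - 8) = (t - 4)*(t - 3)*(t + 2)*(t^2 - 3*t - 4) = (t - 4)*(t - 3)*(t + 1)*(t + 2)*(t - 4)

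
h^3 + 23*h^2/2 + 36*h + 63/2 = (h + 3/2)*(h + 3)*(h + 7)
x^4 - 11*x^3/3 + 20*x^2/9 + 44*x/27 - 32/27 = (x - 8/3)*(x - 1)*(x - 2/3)*(x + 2/3)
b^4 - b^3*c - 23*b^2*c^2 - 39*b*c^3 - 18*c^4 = (b - 6*c)*(b + c)^2*(b + 3*c)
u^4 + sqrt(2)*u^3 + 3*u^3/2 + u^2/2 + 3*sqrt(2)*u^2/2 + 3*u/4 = u*(u + 3/2)*(u + sqrt(2)/2)^2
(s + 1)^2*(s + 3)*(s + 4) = s^4 + 9*s^3 + 27*s^2 + 31*s + 12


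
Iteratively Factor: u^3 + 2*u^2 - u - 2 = (u + 2)*(u^2 - 1) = (u + 1)*(u + 2)*(u - 1)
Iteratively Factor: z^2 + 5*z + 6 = (z + 3)*(z + 2)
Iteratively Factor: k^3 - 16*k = (k + 4)*(k^2 - 4*k) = k*(k + 4)*(k - 4)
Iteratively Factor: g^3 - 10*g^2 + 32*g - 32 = (g - 4)*(g^2 - 6*g + 8) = (g - 4)^2*(g - 2)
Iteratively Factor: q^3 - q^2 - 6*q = (q - 3)*(q^2 + 2*q) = (q - 3)*(q + 2)*(q)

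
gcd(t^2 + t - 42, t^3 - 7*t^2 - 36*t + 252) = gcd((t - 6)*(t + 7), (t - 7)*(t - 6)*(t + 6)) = t - 6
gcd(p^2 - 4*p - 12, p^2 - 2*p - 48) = 1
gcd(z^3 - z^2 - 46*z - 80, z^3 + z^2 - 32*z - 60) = z^2 + 7*z + 10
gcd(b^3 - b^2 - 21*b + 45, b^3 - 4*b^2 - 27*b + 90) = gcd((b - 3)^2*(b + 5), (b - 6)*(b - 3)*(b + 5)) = b^2 + 2*b - 15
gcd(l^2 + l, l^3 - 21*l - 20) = l + 1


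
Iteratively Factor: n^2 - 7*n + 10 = (n - 2)*(n - 5)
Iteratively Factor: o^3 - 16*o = (o + 4)*(o^2 - 4*o) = o*(o + 4)*(o - 4)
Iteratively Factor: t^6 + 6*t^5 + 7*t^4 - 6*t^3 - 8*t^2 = (t)*(t^5 + 6*t^4 + 7*t^3 - 6*t^2 - 8*t) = t*(t + 2)*(t^4 + 4*t^3 - t^2 - 4*t) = t^2*(t + 2)*(t^3 + 4*t^2 - t - 4) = t^2*(t - 1)*(t + 2)*(t^2 + 5*t + 4) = t^2*(t - 1)*(t + 2)*(t + 4)*(t + 1)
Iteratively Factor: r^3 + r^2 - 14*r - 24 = (r + 3)*(r^2 - 2*r - 8) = (r + 2)*(r + 3)*(r - 4)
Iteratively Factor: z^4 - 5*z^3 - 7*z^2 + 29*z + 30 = (z - 3)*(z^3 - 2*z^2 - 13*z - 10) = (z - 3)*(z + 2)*(z^2 - 4*z - 5) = (z - 3)*(z + 1)*(z + 2)*(z - 5)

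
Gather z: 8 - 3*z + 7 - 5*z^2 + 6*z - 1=-5*z^2 + 3*z + 14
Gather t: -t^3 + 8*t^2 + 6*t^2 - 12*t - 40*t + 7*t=-t^3 + 14*t^2 - 45*t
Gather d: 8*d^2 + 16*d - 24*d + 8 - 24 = 8*d^2 - 8*d - 16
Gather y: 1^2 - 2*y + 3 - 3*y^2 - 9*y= -3*y^2 - 11*y + 4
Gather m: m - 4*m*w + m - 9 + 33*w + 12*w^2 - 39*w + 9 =m*(2 - 4*w) + 12*w^2 - 6*w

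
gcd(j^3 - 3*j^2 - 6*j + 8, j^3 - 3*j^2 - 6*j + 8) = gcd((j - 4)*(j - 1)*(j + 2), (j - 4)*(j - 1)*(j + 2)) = j^3 - 3*j^2 - 6*j + 8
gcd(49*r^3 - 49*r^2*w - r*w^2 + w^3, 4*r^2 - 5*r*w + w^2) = r - w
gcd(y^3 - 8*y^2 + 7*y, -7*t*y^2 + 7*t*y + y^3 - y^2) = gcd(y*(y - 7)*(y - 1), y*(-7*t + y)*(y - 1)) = y^2 - y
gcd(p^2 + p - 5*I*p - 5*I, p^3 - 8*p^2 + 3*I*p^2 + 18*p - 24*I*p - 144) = 1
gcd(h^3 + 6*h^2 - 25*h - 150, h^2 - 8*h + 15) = h - 5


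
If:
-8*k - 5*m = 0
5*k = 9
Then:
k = 9/5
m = -72/25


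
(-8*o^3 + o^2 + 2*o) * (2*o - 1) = -16*o^4 + 10*o^3 + 3*o^2 - 2*o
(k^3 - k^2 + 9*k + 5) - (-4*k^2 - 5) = k^3 + 3*k^2 + 9*k + 10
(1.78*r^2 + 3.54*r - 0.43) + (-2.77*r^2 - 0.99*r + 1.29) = -0.99*r^2 + 2.55*r + 0.86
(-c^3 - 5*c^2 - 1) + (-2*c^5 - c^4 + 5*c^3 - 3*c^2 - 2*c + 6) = -2*c^5 - c^4 + 4*c^3 - 8*c^2 - 2*c + 5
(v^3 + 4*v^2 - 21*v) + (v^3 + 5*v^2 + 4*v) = 2*v^3 + 9*v^2 - 17*v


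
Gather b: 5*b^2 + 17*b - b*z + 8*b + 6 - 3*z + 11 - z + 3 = 5*b^2 + b*(25 - z) - 4*z + 20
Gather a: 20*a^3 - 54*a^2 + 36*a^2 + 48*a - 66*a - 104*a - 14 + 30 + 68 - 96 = 20*a^3 - 18*a^2 - 122*a - 12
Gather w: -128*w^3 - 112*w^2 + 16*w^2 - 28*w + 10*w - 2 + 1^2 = -128*w^3 - 96*w^2 - 18*w - 1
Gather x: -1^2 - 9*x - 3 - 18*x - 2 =-27*x - 6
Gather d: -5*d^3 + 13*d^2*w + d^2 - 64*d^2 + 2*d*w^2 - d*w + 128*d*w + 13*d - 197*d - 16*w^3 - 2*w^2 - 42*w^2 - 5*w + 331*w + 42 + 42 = -5*d^3 + d^2*(13*w - 63) + d*(2*w^2 + 127*w - 184) - 16*w^3 - 44*w^2 + 326*w + 84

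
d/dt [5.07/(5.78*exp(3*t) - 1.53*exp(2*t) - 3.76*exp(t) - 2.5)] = (-87.9138*exp(2*t) + 15.5142*exp(t) + 19.0632)*exp(t)/(-5.78*exp(3*t) + 1.53*exp(2*t) + 3.76*exp(t) + 2.5)^2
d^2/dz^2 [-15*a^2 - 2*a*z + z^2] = 2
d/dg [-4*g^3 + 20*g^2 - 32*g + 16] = -12*g^2 + 40*g - 32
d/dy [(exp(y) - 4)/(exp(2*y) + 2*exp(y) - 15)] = (-2*(exp(y) - 4)*(exp(y) + 1) + exp(2*y) + 2*exp(y) - 15)*exp(y)/(exp(2*y) + 2*exp(y) - 15)^2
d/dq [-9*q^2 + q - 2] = 1 - 18*q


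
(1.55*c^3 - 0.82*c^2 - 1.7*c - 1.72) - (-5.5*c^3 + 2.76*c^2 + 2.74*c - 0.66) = 7.05*c^3 - 3.58*c^2 - 4.44*c - 1.06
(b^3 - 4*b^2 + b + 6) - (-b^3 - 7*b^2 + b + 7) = 2*b^3 + 3*b^2 - 1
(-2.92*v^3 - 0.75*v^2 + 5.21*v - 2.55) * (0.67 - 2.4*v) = 7.008*v^4 - 0.1564*v^3 - 13.0065*v^2 + 9.6107*v - 1.7085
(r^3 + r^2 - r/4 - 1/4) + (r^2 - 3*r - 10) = r^3 + 2*r^2 - 13*r/4 - 41/4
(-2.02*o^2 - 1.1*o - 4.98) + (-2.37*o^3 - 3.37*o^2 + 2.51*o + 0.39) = -2.37*o^3 - 5.39*o^2 + 1.41*o - 4.59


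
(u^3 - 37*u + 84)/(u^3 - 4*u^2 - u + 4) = (u^2 + 4*u - 21)/(u^2 - 1)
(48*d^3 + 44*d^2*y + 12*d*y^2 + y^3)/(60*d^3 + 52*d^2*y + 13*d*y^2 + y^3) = (4*d + y)/(5*d + y)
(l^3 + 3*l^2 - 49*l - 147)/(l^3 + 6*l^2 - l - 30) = (l^2 - 49)/(l^2 + 3*l - 10)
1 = 1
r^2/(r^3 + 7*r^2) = 1/(r + 7)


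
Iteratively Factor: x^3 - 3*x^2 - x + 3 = (x - 3)*(x^2 - 1) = (x - 3)*(x + 1)*(x - 1)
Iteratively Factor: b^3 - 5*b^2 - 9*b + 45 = (b + 3)*(b^2 - 8*b + 15) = (b - 5)*(b + 3)*(b - 3)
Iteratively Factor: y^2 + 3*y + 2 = (y + 2)*(y + 1)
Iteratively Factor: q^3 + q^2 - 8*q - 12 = (q + 2)*(q^2 - q - 6) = (q - 3)*(q + 2)*(q + 2)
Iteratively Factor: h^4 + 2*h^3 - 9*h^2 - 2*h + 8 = (h - 1)*(h^3 + 3*h^2 - 6*h - 8) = (h - 2)*(h - 1)*(h^2 + 5*h + 4) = (h - 2)*(h - 1)*(h + 1)*(h + 4)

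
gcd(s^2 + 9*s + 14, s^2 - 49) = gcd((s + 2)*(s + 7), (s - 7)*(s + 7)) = s + 7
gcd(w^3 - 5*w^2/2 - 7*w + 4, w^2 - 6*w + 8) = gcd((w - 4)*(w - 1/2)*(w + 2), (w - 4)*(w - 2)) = w - 4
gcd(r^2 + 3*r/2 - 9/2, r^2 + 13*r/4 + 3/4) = r + 3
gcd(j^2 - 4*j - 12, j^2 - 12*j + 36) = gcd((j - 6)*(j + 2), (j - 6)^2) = j - 6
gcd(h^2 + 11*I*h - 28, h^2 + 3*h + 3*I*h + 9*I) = 1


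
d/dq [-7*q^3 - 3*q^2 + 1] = 3*q*(-7*q - 2)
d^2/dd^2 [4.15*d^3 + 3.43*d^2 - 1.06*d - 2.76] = 24.9*d + 6.86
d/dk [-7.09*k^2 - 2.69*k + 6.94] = -14.18*k - 2.69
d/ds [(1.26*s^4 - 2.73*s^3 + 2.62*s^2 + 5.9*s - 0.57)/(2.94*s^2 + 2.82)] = (7.4088*s^5 - 8.0262*s^4 + 14.2128*s^3 - 40.4418*s^2 + 18.1284*s + 16.638)/(8.6436*s^4 + 16.5816*s^2 + 7.9524)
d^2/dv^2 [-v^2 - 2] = -2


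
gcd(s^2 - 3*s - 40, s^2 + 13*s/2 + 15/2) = s + 5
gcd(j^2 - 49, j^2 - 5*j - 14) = j - 7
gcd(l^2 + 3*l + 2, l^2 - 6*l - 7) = l + 1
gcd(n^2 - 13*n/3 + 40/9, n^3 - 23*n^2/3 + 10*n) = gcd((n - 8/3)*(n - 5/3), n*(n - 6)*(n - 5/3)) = n - 5/3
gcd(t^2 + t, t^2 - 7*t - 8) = t + 1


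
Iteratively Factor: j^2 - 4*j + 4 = (j - 2)*(j - 2)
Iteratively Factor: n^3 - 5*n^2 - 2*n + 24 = (n - 3)*(n^2 - 2*n - 8) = (n - 3)*(n + 2)*(n - 4)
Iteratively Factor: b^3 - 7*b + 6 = (b - 1)*(b^2 + b - 6) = (b - 2)*(b - 1)*(b + 3)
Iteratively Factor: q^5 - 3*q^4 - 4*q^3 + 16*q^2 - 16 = (q - 2)*(q^4 - q^3 - 6*q^2 + 4*q + 8) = (q - 2)*(q + 2)*(q^3 - 3*q^2 + 4) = (q - 2)*(q + 1)*(q + 2)*(q^2 - 4*q + 4) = (q - 2)^2*(q + 1)*(q + 2)*(q - 2)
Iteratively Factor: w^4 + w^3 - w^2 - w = (w)*(w^3 + w^2 - w - 1) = w*(w - 1)*(w^2 + 2*w + 1) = w*(w - 1)*(w + 1)*(w + 1)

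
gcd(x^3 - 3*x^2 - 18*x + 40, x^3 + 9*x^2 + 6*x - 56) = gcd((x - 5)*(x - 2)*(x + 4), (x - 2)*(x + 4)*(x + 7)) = x^2 + 2*x - 8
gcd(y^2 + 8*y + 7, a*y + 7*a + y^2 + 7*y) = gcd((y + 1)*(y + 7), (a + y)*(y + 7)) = y + 7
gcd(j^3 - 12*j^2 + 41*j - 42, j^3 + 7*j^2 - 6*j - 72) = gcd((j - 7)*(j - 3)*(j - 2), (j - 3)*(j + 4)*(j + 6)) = j - 3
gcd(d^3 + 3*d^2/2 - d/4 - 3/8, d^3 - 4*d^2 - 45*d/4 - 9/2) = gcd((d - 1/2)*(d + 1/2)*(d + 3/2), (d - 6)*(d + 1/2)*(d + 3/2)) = d^2 + 2*d + 3/4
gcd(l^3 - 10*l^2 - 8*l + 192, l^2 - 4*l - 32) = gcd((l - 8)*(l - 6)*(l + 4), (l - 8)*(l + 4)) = l^2 - 4*l - 32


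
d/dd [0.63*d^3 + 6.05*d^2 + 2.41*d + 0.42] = 1.89*d^2 + 12.1*d + 2.41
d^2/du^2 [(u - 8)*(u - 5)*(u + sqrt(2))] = 6*u - 26 + 2*sqrt(2)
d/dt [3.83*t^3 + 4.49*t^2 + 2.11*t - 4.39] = 11.49*t^2 + 8.98*t + 2.11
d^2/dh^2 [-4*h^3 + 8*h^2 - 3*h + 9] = 16 - 24*h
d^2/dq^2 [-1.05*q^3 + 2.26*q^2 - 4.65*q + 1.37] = 4.52 - 6.3*q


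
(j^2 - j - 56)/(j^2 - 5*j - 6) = (-j^2 + j + 56)/(-j^2 + 5*j + 6)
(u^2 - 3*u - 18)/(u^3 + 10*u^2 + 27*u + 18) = (u - 6)/(u^2 + 7*u + 6)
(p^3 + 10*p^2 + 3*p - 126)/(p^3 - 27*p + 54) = (p + 7)/(p - 3)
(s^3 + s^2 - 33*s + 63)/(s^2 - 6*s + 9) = s + 7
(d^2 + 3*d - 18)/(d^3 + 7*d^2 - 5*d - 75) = (d + 6)/(d^2 + 10*d + 25)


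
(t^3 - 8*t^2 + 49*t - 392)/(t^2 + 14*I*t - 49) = (t^2 - t*(8 + 7*I) + 56*I)/(t + 7*I)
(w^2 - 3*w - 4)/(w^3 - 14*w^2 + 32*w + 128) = (w^2 - 3*w - 4)/(w^3 - 14*w^2 + 32*w + 128)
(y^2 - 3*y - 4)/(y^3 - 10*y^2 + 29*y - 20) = (y + 1)/(y^2 - 6*y + 5)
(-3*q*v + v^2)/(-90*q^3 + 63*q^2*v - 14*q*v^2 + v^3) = v/(30*q^2 - 11*q*v + v^2)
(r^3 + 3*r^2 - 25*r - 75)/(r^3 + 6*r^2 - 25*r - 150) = (r + 3)/(r + 6)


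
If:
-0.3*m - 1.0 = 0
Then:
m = -3.33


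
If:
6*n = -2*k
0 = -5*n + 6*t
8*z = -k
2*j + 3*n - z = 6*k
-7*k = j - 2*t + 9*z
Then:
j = 0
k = 0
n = 0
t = 0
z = 0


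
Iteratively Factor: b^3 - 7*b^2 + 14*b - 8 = (b - 1)*(b^2 - 6*b + 8) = (b - 4)*(b - 1)*(b - 2)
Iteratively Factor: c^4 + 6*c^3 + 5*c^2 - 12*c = (c + 3)*(c^3 + 3*c^2 - 4*c) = (c - 1)*(c + 3)*(c^2 + 4*c) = c*(c - 1)*(c + 3)*(c + 4)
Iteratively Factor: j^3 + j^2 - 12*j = (j - 3)*(j^2 + 4*j) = j*(j - 3)*(j + 4)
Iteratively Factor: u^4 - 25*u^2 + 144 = (u - 3)*(u^3 + 3*u^2 - 16*u - 48) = (u - 3)*(u + 3)*(u^2 - 16) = (u - 4)*(u - 3)*(u + 3)*(u + 4)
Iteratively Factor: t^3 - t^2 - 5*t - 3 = (t + 1)*(t^2 - 2*t - 3) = (t + 1)^2*(t - 3)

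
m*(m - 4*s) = m^2 - 4*m*s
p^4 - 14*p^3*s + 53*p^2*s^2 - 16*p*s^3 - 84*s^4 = (p - 7*s)*(p - 6*s)*(p - 2*s)*(p + s)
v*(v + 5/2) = v^2 + 5*v/2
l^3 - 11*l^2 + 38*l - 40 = (l - 5)*(l - 4)*(l - 2)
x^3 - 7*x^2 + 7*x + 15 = (x - 5)*(x - 3)*(x + 1)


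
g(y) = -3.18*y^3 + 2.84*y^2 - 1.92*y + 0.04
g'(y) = -9.54*y^2 + 5.68*y - 1.92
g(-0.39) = 1.41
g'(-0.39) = -5.59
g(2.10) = -20.92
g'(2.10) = -32.06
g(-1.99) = 40.17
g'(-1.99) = -51.00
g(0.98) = -2.11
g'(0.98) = -5.52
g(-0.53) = 2.33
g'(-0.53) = -7.61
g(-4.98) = 472.78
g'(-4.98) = -266.80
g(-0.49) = 2.04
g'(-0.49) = -6.99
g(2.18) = -23.59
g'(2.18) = -34.88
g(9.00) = -2105.42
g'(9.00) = -723.54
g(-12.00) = 5927.08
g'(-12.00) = -1443.84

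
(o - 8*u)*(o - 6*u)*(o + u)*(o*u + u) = o^4*u - 13*o^3*u^2 + o^3*u + 34*o^2*u^3 - 13*o^2*u^2 + 48*o*u^4 + 34*o*u^3 + 48*u^4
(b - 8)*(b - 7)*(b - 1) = b^3 - 16*b^2 + 71*b - 56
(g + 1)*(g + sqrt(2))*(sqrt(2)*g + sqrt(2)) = sqrt(2)*g^3 + 2*g^2 + 2*sqrt(2)*g^2 + sqrt(2)*g + 4*g + 2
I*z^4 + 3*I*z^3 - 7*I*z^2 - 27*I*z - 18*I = (z - 3)*(z + 2)*(z + 3)*(I*z + I)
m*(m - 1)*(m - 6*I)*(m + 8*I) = m^4 - m^3 + 2*I*m^3 + 48*m^2 - 2*I*m^2 - 48*m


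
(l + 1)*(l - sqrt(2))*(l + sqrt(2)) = l^3 + l^2 - 2*l - 2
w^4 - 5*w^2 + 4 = (w - 2)*(w - 1)*(w + 1)*(w + 2)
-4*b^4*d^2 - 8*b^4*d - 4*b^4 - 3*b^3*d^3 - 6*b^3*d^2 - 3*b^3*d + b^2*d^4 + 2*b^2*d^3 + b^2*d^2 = (-4*b + d)*(b + d)*(b*d + b)^2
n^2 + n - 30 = (n - 5)*(n + 6)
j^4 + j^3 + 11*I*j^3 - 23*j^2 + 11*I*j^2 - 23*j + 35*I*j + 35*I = (j + 1)*(j - I)*(j + 5*I)*(j + 7*I)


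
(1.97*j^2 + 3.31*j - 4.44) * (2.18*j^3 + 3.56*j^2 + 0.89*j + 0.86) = 4.2946*j^5 + 14.229*j^4 + 3.8577*j^3 - 11.1663*j^2 - 1.105*j - 3.8184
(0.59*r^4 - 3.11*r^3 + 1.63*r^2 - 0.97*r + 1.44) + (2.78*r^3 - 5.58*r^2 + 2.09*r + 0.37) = 0.59*r^4 - 0.33*r^3 - 3.95*r^2 + 1.12*r + 1.81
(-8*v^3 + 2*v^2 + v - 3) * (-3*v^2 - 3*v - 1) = 24*v^5 + 18*v^4 - v^3 + 4*v^2 + 8*v + 3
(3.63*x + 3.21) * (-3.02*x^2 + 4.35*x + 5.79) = -10.9626*x^3 + 6.0963*x^2 + 34.9812*x + 18.5859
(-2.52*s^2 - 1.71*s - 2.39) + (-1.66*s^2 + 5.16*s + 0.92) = -4.18*s^2 + 3.45*s - 1.47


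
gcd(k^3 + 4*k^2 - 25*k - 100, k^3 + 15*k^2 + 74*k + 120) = k^2 + 9*k + 20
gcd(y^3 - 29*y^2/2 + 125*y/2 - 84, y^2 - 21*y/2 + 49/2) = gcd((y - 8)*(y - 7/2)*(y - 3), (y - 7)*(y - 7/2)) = y - 7/2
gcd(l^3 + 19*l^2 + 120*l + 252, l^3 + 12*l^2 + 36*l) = l^2 + 12*l + 36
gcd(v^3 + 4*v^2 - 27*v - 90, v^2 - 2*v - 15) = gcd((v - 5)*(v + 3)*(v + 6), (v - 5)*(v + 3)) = v^2 - 2*v - 15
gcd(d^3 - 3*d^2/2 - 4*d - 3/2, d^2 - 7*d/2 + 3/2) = d - 3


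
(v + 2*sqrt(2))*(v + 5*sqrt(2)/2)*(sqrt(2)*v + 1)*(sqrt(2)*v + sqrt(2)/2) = 2*v^4 + v^3 + 10*sqrt(2)*v^3 + 5*sqrt(2)*v^2 + 29*v^2 + 10*sqrt(2)*v + 29*v/2 + 5*sqrt(2)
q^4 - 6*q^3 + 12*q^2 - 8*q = q*(q - 2)^3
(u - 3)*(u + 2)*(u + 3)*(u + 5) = u^4 + 7*u^3 + u^2 - 63*u - 90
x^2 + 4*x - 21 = (x - 3)*(x + 7)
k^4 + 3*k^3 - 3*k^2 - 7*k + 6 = (k - 1)^2*(k + 2)*(k + 3)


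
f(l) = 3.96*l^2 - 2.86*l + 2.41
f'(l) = 7.92*l - 2.86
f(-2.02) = 24.35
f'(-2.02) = -18.86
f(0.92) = 3.13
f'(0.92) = 4.43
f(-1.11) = 10.46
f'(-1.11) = -11.65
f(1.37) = 5.92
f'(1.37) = 7.99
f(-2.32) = 30.36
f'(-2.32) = -21.23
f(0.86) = 2.88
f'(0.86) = 3.95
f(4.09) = 56.96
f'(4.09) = 29.53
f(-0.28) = 3.52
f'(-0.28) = -5.08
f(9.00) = 297.43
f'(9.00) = 68.42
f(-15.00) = 936.31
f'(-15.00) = -121.66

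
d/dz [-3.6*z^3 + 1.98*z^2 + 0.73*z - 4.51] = -10.8*z^2 + 3.96*z + 0.73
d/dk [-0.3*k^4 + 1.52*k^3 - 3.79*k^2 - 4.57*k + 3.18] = -1.2*k^3 + 4.56*k^2 - 7.58*k - 4.57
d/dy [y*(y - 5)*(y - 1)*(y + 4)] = 4*y^3 - 6*y^2 - 38*y + 20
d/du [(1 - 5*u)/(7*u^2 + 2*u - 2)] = (35*u^2 - 14*u + 8)/(49*u^4 + 28*u^3 - 24*u^2 - 8*u + 4)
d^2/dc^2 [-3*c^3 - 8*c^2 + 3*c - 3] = -18*c - 16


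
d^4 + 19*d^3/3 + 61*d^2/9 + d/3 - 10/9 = (d - 1/3)*(d + 2/3)*(d + 1)*(d + 5)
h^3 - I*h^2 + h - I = (h - I)^2*(h + I)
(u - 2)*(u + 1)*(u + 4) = u^3 + 3*u^2 - 6*u - 8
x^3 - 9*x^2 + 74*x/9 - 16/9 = (x - 8)*(x - 2/3)*(x - 1/3)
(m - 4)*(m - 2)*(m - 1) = m^3 - 7*m^2 + 14*m - 8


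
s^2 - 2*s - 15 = (s - 5)*(s + 3)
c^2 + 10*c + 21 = (c + 3)*(c + 7)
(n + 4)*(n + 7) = n^2 + 11*n + 28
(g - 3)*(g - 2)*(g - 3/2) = g^3 - 13*g^2/2 + 27*g/2 - 9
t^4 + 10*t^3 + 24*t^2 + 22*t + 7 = (t + 1)^3*(t + 7)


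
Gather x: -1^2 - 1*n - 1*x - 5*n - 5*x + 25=-6*n - 6*x + 24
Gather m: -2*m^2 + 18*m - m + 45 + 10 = -2*m^2 + 17*m + 55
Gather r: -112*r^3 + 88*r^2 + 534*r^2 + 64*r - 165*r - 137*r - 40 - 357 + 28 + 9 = -112*r^3 + 622*r^2 - 238*r - 360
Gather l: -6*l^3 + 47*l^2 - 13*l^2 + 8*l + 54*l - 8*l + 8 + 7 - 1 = -6*l^3 + 34*l^2 + 54*l + 14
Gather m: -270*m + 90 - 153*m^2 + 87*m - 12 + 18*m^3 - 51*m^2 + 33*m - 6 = 18*m^3 - 204*m^2 - 150*m + 72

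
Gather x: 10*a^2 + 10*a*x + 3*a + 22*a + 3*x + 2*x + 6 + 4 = 10*a^2 + 25*a + x*(10*a + 5) + 10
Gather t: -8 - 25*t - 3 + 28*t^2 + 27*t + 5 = 28*t^2 + 2*t - 6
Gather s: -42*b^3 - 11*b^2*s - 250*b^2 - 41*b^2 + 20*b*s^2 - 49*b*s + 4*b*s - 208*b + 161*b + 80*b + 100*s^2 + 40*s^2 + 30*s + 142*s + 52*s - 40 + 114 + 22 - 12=-42*b^3 - 291*b^2 + 33*b + s^2*(20*b + 140) + s*(-11*b^2 - 45*b + 224) + 84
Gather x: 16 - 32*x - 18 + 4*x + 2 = -28*x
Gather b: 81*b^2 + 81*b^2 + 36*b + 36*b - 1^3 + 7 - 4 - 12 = 162*b^2 + 72*b - 10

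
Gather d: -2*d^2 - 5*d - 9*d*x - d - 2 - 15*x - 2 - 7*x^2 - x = -2*d^2 + d*(-9*x - 6) - 7*x^2 - 16*x - 4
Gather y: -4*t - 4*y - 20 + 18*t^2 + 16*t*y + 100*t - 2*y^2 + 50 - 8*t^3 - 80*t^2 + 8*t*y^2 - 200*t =-8*t^3 - 62*t^2 - 104*t + y^2*(8*t - 2) + y*(16*t - 4) + 30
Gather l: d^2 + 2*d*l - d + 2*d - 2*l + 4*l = d^2 + d + l*(2*d + 2)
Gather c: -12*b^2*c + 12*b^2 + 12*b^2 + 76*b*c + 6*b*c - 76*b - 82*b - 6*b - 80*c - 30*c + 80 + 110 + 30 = 24*b^2 - 164*b + c*(-12*b^2 + 82*b - 110) + 220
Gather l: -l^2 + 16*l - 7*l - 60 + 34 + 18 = -l^2 + 9*l - 8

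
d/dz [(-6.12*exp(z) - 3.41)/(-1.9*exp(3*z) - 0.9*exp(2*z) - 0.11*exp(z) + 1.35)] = (-(6.12*exp(z) + 3.41)*(5.7*exp(2*z) + 1.8*exp(z) + 0.11) + 11.628*exp(3*z) + 5.508*exp(2*z) + 0.6732*exp(z) - 8.262)*exp(z)/(1.9*exp(3*z) + 0.9*exp(2*z) + 0.11*exp(z) - 1.35)^2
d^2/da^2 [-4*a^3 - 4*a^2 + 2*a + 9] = -24*a - 8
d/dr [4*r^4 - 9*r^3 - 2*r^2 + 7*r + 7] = 16*r^3 - 27*r^2 - 4*r + 7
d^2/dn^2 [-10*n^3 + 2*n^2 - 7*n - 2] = 4 - 60*n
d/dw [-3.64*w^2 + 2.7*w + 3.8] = 2.7 - 7.28*w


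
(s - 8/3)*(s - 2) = s^2 - 14*s/3 + 16/3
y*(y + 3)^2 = y^3 + 6*y^2 + 9*y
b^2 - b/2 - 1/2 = (b - 1)*(b + 1/2)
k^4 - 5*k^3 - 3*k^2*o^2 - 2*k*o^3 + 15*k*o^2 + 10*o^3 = (k - 5)*(k - 2*o)*(k + o)^2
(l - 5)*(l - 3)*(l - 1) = l^3 - 9*l^2 + 23*l - 15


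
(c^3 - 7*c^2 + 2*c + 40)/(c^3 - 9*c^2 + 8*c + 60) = (c - 4)/(c - 6)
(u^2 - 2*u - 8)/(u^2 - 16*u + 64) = (u^2 - 2*u - 8)/(u^2 - 16*u + 64)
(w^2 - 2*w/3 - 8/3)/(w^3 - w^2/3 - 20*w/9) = 3*(w - 2)/(w*(3*w - 5))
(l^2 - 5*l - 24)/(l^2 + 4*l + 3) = (l - 8)/(l + 1)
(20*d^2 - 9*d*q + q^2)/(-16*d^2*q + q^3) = (-5*d + q)/(q*(4*d + q))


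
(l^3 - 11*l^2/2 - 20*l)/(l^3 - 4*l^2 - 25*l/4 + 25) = 2*l*(l - 8)/(2*l^2 - 13*l + 20)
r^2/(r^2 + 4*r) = r/(r + 4)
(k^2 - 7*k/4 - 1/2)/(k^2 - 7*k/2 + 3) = (4*k + 1)/(2*(2*k - 3))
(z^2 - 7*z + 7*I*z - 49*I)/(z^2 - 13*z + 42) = (z + 7*I)/(z - 6)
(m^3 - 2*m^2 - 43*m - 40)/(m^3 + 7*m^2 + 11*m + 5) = (m - 8)/(m + 1)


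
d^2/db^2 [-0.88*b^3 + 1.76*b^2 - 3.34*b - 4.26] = 3.52 - 5.28*b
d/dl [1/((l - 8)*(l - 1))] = (9 - 2*l)/(l^4 - 18*l^3 + 97*l^2 - 144*l + 64)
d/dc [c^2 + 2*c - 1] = 2*c + 2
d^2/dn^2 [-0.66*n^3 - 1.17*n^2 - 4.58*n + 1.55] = -3.96*n - 2.34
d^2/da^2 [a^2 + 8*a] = 2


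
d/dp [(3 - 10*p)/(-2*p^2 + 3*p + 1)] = (-20*p^2 + 12*p - 19)/(4*p^4 - 12*p^3 + 5*p^2 + 6*p + 1)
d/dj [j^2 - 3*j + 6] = 2*j - 3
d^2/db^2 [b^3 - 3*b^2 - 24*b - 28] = 6*b - 6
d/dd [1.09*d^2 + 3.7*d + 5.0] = 2.18*d + 3.7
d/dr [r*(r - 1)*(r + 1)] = 3*r^2 - 1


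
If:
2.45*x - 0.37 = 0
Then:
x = 0.15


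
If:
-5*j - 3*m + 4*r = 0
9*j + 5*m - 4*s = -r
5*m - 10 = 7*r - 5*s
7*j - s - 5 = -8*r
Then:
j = -175/1306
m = 1985/1306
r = 635/653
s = 2405/1306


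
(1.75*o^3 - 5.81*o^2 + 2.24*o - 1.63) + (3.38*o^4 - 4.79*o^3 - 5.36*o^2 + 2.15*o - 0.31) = 3.38*o^4 - 3.04*o^3 - 11.17*o^2 + 4.39*o - 1.94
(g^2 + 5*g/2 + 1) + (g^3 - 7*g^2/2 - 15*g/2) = g^3 - 5*g^2/2 - 5*g + 1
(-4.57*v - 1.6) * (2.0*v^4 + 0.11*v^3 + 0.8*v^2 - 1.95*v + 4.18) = -9.14*v^5 - 3.7027*v^4 - 3.832*v^3 + 7.6315*v^2 - 15.9826*v - 6.688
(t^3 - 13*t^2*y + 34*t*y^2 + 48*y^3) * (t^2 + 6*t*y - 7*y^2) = t^5 - 7*t^4*y - 51*t^3*y^2 + 343*t^2*y^3 + 50*t*y^4 - 336*y^5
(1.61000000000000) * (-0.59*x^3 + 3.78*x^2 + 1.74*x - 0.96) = -0.9499*x^3 + 6.0858*x^2 + 2.8014*x - 1.5456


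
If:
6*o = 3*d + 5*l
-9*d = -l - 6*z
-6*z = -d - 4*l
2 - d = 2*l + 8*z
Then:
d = 30/211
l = 48/211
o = 55/211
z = 37/211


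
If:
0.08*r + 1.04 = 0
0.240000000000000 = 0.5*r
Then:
No Solution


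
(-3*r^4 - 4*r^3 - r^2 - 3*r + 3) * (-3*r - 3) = 9*r^5 + 21*r^4 + 15*r^3 + 12*r^2 - 9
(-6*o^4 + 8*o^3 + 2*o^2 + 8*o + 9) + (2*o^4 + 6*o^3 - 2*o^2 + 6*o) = -4*o^4 + 14*o^3 + 14*o + 9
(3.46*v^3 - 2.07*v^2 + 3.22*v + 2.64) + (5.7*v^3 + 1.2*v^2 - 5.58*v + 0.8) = 9.16*v^3 - 0.87*v^2 - 2.36*v + 3.44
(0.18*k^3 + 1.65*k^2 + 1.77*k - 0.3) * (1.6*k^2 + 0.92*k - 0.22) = 0.288*k^5 + 2.8056*k^4 + 4.3104*k^3 + 0.7854*k^2 - 0.6654*k + 0.066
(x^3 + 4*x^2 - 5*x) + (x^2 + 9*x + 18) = x^3 + 5*x^2 + 4*x + 18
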